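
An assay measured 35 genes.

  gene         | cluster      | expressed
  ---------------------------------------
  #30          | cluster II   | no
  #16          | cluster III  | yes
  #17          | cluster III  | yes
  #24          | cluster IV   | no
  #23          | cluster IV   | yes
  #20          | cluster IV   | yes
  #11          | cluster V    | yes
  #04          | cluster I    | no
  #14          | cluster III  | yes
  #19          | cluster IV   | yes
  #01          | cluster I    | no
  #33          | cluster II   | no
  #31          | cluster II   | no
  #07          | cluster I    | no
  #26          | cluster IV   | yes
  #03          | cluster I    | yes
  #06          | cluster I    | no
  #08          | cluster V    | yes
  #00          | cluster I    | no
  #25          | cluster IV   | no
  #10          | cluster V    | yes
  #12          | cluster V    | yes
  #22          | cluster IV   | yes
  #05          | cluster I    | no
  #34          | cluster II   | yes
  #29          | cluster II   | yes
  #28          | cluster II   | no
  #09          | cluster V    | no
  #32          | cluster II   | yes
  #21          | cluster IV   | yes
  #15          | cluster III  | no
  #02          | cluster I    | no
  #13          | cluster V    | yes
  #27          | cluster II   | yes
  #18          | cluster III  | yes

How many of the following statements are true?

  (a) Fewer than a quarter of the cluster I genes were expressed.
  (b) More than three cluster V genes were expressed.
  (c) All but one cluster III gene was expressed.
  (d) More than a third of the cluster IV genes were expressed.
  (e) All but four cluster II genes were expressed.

5

(a) cluster I: |A| = 8, |A ∩ B| = 1; needs |A ∩ B| / |A| < 1/4 — true.
(b) cluster V: |A| = 6, |A ∩ B| = 5; needs |A ∩ B| > 3 — true.
(c) cluster III: |A| = 5, |A ∩ B| = 4; needs |A ∖ B| = 1 — true.
(d) cluster IV: |A| = 8, |A ∩ B| = 6; needs |A ∩ B| / |A| > 1/3 — true.
(e) cluster II: |A| = 8, |A ∩ B| = 4; needs |A ∖ B| = 4 — true.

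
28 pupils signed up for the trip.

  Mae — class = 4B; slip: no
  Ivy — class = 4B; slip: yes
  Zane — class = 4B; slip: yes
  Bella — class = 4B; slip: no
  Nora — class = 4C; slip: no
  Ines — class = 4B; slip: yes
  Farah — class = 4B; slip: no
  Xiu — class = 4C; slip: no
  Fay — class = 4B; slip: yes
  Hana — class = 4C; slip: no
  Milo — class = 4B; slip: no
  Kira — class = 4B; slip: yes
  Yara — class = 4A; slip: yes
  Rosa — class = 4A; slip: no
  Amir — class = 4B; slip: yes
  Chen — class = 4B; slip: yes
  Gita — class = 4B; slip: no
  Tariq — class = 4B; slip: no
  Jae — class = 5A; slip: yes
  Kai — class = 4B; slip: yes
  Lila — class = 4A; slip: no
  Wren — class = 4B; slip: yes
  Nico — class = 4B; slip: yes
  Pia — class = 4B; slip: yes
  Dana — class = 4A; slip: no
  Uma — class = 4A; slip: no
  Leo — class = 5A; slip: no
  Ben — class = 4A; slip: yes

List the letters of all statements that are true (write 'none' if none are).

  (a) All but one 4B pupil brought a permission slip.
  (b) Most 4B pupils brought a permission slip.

(b)

|A| = 17, |A ∩ B| = 11, |A ∖ B| = 6.
(a) |A ∖ B| = 1: fails.
(b) |A ∩ B| > |A ∖ B|: holds.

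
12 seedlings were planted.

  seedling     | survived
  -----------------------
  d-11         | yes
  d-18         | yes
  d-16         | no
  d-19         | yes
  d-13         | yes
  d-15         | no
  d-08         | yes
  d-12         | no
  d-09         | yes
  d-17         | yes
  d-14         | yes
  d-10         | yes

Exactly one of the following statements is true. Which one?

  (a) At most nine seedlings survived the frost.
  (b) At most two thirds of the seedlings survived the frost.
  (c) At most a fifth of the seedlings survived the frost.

|A| = 12, |A ∩ B| = 9, |A ∖ B| = 3.
(a) requires |A ∩ B| ≤ 9: true.
(b) requires |A ∩ B| / |A| ≤ 2/3: false.
(c) requires |A ∩ B| / |A| ≤ 1/5: false.

(a)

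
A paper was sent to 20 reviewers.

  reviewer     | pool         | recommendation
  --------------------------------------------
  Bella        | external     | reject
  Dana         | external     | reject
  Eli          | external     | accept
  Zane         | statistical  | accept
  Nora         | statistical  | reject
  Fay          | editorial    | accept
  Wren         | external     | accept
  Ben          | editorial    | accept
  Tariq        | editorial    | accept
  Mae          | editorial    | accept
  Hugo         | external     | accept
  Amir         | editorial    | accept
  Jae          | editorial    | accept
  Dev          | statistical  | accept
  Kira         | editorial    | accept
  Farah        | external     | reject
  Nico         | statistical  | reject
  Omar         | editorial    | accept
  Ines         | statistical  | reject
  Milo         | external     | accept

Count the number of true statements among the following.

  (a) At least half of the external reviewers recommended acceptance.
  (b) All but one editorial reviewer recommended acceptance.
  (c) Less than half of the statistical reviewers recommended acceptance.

(a) external: |A| = 7, |A ∩ B| = 4; needs |A ∩ B| ≥ |A ∖ B| — true.
(b) editorial: |A| = 8, |A ∩ B| = 8; needs |A ∖ B| = 1 — false.
(c) statistical: |A| = 5, |A ∩ B| = 2; needs |A ∩ B| < |A ∖ B| — true.

2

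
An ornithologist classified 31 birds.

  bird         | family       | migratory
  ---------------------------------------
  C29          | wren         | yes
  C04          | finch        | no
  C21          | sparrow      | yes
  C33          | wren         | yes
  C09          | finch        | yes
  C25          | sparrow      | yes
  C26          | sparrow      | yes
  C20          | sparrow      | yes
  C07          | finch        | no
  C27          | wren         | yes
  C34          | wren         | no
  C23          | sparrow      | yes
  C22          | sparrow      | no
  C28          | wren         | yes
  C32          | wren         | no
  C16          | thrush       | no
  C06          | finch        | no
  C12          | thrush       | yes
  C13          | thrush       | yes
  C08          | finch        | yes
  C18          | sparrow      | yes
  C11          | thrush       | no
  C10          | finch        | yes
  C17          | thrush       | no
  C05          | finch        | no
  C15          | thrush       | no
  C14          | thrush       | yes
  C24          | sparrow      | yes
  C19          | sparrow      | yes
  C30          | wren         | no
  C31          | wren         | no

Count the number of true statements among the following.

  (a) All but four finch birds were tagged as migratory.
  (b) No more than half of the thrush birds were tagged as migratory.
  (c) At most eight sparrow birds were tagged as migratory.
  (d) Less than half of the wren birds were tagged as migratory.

(a) finch: |A| = 7, |A ∩ B| = 3; needs |A ∖ B| = 4 — true.
(b) thrush: |A| = 7, |A ∩ B| = 3; needs |A ∩ B| ≤ |A ∖ B| — true.
(c) sparrow: |A| = 9, |A ∩ B| = 8; needs |A ∩ B| ≤ 8 — true.
(d) wren: |A| = 8, |A ∩ B| = 4; needs |A ∩ B| < |A ∖ B| — false.

3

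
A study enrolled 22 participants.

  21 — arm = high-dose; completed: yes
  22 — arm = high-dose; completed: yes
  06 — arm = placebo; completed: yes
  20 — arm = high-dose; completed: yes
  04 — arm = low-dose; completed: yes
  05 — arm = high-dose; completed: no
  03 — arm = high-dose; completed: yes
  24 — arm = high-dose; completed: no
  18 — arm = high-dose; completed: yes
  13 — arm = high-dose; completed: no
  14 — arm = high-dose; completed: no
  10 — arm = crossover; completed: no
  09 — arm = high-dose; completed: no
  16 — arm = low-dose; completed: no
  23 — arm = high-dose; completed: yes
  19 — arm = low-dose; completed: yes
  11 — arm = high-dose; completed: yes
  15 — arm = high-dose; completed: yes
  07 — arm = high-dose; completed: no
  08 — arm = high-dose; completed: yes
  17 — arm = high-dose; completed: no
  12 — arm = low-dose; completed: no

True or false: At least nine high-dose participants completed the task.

The determiner here denotes the relation: |A ∩ B| ≥ 9.
|A| = 16, |A ∩ B| = 9, |A ∖ B| = 7.
|A ∩ B| = 9, so the statement is true.

True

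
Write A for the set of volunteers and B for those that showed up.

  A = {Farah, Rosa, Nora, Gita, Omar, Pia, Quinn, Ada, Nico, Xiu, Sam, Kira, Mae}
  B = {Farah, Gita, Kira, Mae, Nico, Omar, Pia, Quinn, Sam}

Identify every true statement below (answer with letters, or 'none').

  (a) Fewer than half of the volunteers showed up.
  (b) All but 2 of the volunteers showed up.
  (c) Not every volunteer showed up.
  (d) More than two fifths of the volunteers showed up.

(c), (d)

|A| = 13, |A ∩ B| = 9, |A ∖ B| = 4.
(a) |A ∩ B| < |A ∖ B|: fails.
(b) |A ∖ B| = 2: fails.
(c) A ⊄ B (|A ∖ B| ≥ 1): holds.
(d) |A ∩ B| / |A| > 2/5: holds.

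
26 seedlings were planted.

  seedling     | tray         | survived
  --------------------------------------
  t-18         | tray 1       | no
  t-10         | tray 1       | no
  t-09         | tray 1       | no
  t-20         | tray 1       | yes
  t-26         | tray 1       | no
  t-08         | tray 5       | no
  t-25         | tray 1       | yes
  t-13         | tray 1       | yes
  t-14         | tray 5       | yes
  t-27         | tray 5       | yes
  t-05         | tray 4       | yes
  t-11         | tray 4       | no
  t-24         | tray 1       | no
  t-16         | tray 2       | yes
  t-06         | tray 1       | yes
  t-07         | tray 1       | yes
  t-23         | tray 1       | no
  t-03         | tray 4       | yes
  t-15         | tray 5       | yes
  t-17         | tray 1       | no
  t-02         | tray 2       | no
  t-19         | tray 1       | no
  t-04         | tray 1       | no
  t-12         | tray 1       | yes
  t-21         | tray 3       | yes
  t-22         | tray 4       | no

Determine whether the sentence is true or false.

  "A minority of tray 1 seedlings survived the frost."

Truth condition: |A ∩ B| < |A ∖ B|.
|A| = 15, |A ∩ B| = 6, |A ∖ B| = 9.
6 < 9, so the statement is true.

True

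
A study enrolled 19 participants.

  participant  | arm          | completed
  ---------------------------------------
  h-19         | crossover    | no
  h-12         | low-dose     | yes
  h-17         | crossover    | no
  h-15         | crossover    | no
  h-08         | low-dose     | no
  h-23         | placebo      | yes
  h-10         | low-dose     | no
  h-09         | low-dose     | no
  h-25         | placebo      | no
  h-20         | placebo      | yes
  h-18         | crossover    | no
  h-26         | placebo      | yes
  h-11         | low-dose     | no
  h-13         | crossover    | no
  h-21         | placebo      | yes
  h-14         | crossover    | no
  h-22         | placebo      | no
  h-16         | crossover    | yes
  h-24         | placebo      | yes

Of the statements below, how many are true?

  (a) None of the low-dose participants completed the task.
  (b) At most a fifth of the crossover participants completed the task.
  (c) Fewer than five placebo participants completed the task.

1

(a) low-dose: |A| = 5, |A ∩ B| = 1; needs A ∩ B = ∅ (|A ∩ B| = 0) — false.
(b) crossover: |A| = 7, |A ∩ B| = 1; needs |A ∩ B| / |A| ≤ 1/5 — true.
(c) placebo: |A| = 7, |A ∩ B| = 5; needs |A ∩ B| < 5 — false.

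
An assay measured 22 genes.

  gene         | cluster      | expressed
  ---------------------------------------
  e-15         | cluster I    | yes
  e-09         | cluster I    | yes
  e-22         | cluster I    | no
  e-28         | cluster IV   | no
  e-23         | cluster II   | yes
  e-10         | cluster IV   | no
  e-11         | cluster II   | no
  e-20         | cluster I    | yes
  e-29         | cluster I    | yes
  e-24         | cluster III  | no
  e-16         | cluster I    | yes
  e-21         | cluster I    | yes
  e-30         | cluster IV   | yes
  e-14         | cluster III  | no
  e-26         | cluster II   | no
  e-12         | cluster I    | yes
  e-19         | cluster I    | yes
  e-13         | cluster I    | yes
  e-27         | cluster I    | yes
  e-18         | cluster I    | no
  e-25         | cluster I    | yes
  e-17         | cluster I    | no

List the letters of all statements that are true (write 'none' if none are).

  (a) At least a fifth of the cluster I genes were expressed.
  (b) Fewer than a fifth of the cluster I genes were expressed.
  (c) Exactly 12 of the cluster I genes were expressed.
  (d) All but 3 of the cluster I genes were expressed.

(a), (d)

|A| = 14, |A ∩ B| = 11, |A ∖ B| = 3.
(a) |A ∩ B| / |A| ≥ 1/5: holds.
(b) |A ∩ B| / |A| < 1/5: fails.
(c) |A ∩ B| = 12: fails.
(d) |A ∖ B| = 3: holds.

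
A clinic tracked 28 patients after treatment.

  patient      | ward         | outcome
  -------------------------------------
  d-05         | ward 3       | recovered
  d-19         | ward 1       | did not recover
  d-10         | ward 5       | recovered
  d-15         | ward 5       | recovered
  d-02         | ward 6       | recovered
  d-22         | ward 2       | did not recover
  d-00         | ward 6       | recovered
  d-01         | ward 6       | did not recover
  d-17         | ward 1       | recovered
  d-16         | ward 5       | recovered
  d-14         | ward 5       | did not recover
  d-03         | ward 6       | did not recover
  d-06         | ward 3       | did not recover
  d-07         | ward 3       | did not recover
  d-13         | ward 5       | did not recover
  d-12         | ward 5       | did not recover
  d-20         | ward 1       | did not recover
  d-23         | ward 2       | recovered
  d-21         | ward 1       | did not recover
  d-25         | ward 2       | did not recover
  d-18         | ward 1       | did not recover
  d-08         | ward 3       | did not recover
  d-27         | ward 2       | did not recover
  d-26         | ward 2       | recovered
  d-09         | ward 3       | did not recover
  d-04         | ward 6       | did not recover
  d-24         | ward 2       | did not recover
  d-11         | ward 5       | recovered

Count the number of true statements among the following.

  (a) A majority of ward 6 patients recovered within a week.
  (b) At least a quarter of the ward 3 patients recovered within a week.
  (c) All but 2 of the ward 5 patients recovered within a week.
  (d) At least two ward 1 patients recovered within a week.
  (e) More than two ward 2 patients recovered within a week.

0

(a) ward 6: |A| = 5, |A ∩ B| = 2; needs |A ∩ B| > |A ∖ B| — false.
(b) ward 3: |A| = 5, |A ∩ B| = 1; needs |A ∩ B| / |A| ≥ 1/4 — false.
(c) ward 5: |A| = 7, |A ∩ B| = 4; needs |A ∖ B| = 2 — false.
(d) ward 1: |A| = 5, |A ∩ B| = 1; needs |A ∩ B| ≥ 2 — false.
(e) ward 2: |A| = 6, |A ∩ B| = 2; needs |A ∩ B| > 2 — false.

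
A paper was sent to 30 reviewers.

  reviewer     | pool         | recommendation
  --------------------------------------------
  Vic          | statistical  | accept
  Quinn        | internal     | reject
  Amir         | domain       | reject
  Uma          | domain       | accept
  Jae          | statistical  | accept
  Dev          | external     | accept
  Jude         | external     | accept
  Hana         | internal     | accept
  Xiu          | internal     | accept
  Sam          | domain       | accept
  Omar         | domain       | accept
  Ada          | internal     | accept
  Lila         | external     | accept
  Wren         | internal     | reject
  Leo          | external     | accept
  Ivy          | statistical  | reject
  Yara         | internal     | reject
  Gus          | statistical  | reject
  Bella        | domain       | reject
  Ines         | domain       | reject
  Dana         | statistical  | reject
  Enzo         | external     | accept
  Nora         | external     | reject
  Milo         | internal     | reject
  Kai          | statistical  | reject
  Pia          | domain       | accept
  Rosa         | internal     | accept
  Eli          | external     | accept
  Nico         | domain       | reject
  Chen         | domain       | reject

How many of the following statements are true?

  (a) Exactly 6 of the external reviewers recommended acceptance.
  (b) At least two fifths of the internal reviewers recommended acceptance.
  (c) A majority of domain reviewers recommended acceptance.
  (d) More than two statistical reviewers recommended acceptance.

(a) external: |A| = 7, |A ∩ B| = 6; needs |A ∩ B| = 6 — true.
(b) internal: |A| = 8, |A ∩ B| = 4; needs |A ∩ B| / |A| ≥ 2/5 — true.
(c) domain: |A| = 9, |A ∩ B| = 4; needs |A ∩ B| > |A ∖ B| — false.
(d) statistical: |A| = 6, |A ∩ B| = 2; needs |A ∩ B| > 2 — false.

2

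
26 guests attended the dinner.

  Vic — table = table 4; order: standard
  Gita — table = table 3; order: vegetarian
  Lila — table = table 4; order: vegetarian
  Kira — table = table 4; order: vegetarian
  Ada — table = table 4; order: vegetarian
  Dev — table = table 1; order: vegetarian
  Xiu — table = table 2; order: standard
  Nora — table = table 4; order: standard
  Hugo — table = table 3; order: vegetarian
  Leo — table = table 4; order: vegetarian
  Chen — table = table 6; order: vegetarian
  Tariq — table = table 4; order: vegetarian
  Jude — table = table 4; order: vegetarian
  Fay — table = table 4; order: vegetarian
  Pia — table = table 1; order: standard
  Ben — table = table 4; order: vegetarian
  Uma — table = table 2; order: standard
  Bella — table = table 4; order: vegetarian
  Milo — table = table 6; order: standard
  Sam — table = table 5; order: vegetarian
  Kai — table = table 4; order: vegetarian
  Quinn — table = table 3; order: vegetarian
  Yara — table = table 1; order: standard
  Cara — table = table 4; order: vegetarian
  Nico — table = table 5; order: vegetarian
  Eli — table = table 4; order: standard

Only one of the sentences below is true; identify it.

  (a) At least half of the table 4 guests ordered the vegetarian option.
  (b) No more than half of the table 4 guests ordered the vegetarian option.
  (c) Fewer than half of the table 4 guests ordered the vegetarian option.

(a)

|A| = 14, |A ∩ B| = 11, |A ∖ B| = 3.
(a) requires |A ∩ B| ≥ |A ∖ B|: true.
(b) requires |A ∩ B| ≤ |A ∖ B|: false.
(c) requires |A ∩ B| < |A ∖ B|: false.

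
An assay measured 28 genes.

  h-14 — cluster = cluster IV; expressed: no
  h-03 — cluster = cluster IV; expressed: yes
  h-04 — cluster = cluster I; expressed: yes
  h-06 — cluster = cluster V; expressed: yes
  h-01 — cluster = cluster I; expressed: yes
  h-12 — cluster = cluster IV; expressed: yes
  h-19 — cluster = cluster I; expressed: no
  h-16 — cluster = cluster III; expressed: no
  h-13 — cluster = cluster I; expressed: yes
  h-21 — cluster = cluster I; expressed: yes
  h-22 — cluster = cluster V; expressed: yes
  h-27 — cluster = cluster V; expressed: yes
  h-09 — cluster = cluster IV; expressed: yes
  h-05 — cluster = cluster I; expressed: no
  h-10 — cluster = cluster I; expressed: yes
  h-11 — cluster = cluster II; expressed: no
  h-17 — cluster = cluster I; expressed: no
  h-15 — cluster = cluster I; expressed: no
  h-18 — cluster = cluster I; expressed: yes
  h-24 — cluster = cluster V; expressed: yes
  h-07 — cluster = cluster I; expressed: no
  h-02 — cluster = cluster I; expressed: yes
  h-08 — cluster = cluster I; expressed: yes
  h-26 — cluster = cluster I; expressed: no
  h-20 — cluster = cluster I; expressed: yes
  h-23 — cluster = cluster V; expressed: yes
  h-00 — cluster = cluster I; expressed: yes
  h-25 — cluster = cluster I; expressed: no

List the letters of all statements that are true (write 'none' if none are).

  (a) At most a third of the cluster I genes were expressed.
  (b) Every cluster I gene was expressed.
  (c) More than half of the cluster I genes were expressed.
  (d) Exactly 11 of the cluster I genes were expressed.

|A| = 17, |A ∩ B| = 10, |A ∖ B| = 7.
(a) |A ∩ B| / |A| ≤ 1/3: fails.
(b) A ⊆ B, i.e. every element of A is in B (|A ∖ B| = 0): fails.
(c) |A ∩ B| > |A ∖ B|: holds.
(d) |A ∩ B| = 11: fails.

(c)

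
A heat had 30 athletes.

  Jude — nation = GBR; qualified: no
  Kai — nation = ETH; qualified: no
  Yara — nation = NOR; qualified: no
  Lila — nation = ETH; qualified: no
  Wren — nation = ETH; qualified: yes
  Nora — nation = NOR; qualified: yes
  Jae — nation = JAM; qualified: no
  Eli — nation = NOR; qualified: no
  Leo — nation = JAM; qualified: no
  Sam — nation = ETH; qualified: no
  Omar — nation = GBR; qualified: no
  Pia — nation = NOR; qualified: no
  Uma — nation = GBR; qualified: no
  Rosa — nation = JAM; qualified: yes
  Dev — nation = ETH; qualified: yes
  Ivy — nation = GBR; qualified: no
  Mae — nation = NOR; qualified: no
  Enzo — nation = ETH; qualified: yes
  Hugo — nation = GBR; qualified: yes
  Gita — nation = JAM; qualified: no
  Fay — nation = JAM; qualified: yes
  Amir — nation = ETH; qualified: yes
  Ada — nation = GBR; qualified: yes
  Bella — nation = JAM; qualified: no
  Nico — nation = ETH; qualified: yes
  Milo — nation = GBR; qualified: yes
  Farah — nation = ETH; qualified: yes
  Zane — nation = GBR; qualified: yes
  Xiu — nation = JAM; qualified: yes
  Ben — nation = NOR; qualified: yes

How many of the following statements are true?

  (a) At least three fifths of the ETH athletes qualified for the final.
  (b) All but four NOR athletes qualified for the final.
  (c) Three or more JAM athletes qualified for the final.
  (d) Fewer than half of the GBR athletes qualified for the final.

3

(a) ETH: |A| = 9, |A ∩ B| = 6; needs |A ∩ B| / |A| ≥ 3/5 — true.
(b) NOR: |A| = 6, |A ∩ B| = 2; needs |A ∖ B| = 4 — true.
(c) JAM: |A| = 7, |A ∩ B| = 3; needs |A ∩ B| ≥ 3 — true.
(d) GBR: |A| = 8, |A ∩ B| = 4; needs |A ∩ B| < |A ∖ B| — false.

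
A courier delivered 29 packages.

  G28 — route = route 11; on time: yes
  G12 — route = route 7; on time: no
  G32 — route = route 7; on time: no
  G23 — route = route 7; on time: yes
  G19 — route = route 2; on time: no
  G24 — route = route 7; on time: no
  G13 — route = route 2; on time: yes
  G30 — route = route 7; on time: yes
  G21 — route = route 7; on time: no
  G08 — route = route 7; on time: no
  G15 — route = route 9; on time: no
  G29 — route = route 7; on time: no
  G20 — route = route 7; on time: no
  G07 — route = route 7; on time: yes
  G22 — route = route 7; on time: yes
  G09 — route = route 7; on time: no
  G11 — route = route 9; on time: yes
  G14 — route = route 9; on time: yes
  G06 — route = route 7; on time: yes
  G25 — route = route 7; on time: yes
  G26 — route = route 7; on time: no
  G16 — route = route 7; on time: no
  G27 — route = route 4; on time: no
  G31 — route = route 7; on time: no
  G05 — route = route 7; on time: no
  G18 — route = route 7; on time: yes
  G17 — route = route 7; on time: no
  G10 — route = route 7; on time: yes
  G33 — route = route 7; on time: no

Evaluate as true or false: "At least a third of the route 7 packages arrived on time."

True

The determiner here denotes the relation: |A ∩ B| / |A| ≥ 1/3.
|A| = 22, |A ∩ B| = 8, |A ∖ B| = 14.
|A ∩ B|/|A| = 8/22, so the statement is true.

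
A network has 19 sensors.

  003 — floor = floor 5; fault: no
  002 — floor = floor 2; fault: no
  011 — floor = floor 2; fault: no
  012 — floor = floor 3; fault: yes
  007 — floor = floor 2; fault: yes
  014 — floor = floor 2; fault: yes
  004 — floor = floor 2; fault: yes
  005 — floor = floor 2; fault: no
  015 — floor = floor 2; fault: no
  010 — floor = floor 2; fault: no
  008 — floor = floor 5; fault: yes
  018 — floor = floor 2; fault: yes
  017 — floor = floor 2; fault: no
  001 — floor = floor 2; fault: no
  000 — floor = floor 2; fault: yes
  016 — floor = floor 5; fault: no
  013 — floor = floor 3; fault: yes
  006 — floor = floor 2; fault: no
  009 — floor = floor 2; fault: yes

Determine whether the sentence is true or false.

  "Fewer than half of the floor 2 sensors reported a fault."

Truth condition: |A ∩ B| < |A ∖ B|.
A (the restrictor) = {002, 011, 007, 014, 004, 005, 015, 010, 018, 017, 001, 000, 006, 009}, |A| = 14.
A ∩ B = {007, 014, 004, 018, 000, 009}, so |A ∩ B| = 6.
A ∖ B = {002, 011, 005, 015, 010, 017, 001, 006}, so |A ∖ B| = 8.
6 < 8, so the statement is true.

True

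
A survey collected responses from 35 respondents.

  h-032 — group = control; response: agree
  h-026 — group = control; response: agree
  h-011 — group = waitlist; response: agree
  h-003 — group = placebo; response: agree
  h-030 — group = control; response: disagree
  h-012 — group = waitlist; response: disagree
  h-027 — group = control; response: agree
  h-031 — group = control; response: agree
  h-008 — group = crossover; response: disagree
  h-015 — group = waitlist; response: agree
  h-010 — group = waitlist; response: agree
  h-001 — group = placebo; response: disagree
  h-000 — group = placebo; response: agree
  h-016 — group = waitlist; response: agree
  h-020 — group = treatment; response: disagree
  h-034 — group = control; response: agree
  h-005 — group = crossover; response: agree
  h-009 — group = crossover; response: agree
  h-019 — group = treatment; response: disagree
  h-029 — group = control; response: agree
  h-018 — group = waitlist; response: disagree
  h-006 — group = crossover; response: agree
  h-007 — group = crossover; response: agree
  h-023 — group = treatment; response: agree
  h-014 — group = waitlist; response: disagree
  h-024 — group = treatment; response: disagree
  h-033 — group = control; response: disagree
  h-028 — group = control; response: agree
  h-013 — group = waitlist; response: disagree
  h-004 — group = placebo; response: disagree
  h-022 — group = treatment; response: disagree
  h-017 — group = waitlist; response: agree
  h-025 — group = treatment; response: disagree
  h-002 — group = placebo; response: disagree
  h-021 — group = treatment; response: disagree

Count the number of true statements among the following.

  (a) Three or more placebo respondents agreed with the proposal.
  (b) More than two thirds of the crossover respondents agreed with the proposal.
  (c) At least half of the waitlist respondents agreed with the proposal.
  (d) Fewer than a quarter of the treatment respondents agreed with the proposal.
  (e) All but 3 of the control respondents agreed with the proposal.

(a) placebo: |A| = 5, |A ∩ B| = 2; needs |A ∩ B| ≥ 3 — false.
(b) crossover: |A| = 5, |A ∩ B| = 4; needs |A ∩ B| / |A| > 2/3 — true.
(c) waitlist: |A| = 9, |A ∩ B| = 5; needs |A ∩ B| ≥ |A ∖ B| — true.
(d) treatment: |A| = 7, |A ∩ B| = 1; needs |A ∩ B| / |A| < 1/4 — true.
(e) control: |A| = 9, |A ∩ B| = 7; needs |A ∖ B| = 3 — false.

3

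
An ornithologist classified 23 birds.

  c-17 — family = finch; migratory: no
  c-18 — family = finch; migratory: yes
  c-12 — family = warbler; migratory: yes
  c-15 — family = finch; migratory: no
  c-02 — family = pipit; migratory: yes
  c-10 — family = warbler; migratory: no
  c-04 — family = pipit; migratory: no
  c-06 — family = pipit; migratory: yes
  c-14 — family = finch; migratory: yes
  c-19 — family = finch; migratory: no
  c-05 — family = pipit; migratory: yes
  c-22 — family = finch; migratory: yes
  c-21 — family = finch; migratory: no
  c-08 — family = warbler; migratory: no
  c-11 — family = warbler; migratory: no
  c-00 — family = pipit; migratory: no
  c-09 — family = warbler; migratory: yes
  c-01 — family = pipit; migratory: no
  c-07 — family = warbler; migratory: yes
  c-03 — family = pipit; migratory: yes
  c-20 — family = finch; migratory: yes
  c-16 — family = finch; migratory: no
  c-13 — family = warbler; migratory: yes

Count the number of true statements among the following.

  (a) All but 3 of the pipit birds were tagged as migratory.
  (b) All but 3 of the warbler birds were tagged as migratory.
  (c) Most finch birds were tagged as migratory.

(a) pipit: |A| = 7, |A ∩ B| = 4; needs |A ∖ B| = 3 — true.
(b) warbler: |A| = 7, |A ∩ B| = 4; needs |A ∖ B| = 3 — true.
(c) finch: |A| = 9, |A ∩ B| = 4; needs |A ∩ B| > |A ∖ B| — false.

2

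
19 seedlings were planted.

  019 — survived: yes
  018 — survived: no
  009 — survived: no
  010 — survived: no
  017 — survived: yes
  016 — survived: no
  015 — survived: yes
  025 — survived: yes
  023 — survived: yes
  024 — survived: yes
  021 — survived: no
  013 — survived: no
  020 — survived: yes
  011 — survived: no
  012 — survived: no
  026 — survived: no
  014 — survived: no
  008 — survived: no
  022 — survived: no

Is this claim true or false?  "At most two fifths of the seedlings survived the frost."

Truth condition: |A ∩ B| / |A| ≤ 2/5.
|A| = 19, |A ∩ B| = 7, |A ∖ B| = 12.
|A ∩ B|/|A| = 7/19, so the statement is true.

True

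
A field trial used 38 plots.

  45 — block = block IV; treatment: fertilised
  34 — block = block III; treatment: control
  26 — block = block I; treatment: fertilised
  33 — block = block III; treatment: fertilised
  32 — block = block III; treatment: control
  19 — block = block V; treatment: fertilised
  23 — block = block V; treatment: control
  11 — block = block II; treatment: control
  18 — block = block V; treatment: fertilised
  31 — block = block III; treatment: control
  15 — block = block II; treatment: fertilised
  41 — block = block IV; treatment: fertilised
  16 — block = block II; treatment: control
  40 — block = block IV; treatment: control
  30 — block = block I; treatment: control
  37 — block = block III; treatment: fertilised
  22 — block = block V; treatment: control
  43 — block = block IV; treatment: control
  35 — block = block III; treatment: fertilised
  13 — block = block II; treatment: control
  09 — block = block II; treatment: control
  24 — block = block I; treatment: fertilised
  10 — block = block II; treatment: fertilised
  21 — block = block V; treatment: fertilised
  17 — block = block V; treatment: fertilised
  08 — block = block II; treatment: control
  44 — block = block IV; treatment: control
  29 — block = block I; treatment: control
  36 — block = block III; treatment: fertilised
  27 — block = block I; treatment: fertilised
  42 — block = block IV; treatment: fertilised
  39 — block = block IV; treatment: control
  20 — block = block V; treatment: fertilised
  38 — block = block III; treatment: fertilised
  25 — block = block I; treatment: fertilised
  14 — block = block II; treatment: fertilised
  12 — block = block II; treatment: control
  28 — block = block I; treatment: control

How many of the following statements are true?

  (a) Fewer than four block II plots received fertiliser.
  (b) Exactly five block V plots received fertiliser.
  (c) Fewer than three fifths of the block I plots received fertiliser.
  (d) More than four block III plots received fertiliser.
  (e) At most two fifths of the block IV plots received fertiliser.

(a) block II: |A| = 9, |A ∩ B| = 3; needs |A ∩ B| < 4 — true.
(b) block V: |A| = 7, |A ∩ B| = 5; needs |A ∩ B| = 5 — true.
(c) block I: |A| = 7, |A ∩ B| = 4; needs |A ∩ B| / |A| < 3/5 — true.
(d) block III: |A| = 8, |A ∩ B| = 5; needs |A ∩ B| > 4 — true.
(e) block IV: |A| = 7, |A ∩ B| = 3; needs |A ∩ B| / |A| ≤ 2/5 — false.

4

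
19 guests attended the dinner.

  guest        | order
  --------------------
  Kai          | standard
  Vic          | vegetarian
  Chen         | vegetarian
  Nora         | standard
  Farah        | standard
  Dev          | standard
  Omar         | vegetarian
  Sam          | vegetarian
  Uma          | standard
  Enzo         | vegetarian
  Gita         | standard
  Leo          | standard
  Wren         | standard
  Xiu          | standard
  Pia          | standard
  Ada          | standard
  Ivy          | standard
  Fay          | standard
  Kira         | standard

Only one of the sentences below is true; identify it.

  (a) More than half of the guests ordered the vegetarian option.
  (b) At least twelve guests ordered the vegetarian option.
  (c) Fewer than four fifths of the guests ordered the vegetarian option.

|A| = 19, |A ∩ B| = 5, |A ∖ B| = 14.
(a) requires |A ∩ B| > |A ∖ B|: false.
(b) requires |A ∩ B| ≥ 12: false.
(c) requires |A ∩ B| / |A| < 4/5: true.

(c)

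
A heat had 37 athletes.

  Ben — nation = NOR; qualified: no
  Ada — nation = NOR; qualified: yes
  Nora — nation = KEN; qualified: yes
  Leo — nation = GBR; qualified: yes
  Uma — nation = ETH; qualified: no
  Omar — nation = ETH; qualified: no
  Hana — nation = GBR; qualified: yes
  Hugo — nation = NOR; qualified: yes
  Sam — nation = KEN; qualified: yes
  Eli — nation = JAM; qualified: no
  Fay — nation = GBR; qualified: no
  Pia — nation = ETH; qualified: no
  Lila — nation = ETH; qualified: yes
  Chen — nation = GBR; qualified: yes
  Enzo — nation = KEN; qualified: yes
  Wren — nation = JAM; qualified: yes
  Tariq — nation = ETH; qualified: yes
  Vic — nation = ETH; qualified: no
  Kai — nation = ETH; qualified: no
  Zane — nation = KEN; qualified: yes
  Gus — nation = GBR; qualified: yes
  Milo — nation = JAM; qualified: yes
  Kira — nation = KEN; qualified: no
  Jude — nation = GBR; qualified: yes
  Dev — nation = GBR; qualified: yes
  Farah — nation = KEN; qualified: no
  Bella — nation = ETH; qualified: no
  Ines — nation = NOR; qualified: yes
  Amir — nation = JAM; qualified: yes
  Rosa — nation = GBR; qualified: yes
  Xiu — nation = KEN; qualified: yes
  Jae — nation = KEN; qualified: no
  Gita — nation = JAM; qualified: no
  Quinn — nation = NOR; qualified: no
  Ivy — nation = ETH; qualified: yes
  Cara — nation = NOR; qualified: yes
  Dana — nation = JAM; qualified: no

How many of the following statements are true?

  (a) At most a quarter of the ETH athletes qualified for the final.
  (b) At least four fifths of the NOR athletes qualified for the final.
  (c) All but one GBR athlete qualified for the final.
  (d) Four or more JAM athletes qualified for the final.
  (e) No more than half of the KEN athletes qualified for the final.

(a) ETH: |A| = 9, |A ∩ B| = 3; needs |A ∩ B| / |A| ≤ 1/4 — false.
(b) NOR: |A| = 6, |A ∩ B| = 4; needs |A ∩ B| / |A| ≥ 4/5 — false.
(c) GBR: |A| = 8, |A ∩ B| = 7; needs |A ∖ B| = 1 — true.
(d) JAM: |A| = 6, |A ∩ B| = 3; needs |A ∩ B| ≥ 4 — false.
(e) KEN: |A| = 8, |A ∩ B| = 5; needs |A ∩ B| ≤ |A ∖ B| — false.

1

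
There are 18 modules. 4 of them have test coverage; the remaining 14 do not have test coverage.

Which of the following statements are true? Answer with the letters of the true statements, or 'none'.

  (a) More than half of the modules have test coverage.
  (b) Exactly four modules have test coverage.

|A| = 18, |A ∩ B| = 4, |A ∖ B| = 14.
(a) |A ∩ B| > |A ∖ B|: fails.
(b) |A ∩ B| = 4: holds.

(b)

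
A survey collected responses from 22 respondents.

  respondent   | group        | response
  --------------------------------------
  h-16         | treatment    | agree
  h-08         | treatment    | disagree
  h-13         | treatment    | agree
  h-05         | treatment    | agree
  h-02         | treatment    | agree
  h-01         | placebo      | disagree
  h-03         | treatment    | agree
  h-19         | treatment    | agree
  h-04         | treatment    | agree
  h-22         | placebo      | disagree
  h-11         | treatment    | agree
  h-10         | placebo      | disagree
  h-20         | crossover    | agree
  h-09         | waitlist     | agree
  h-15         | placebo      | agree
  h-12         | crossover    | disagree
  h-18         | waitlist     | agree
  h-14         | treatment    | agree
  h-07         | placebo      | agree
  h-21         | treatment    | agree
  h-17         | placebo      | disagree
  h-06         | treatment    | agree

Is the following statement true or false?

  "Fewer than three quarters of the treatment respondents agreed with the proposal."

False

Truth condition: |A ∩ B| / |A| < 3/4.
A (the restrictor) = {h-16, h-08, h-13, h-05, h-02, h-03, h-19, h-04, h-11, h-14, h-21, h-06}, |A| = 12.
A ∩ B = {h-16, h-13, h-05, h-02, h-03, h-19, h-04, h-11, h-14, h-21, h-06}, so |A ∩ B| = 11.
A ∖ B = {h-08}, so |A ∖ B| = 1.
|A ∩ B|/|A| = 11/12, so the statement is false.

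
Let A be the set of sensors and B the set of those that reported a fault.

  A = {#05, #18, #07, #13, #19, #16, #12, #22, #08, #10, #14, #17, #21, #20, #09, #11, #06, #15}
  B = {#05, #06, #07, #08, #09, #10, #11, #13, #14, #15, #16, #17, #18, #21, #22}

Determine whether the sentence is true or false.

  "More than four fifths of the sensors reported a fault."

'More than four fifths of the sensors reported a fault' holds iff |A ∩ B| / |A| > 4/5.
|A| = 18, |A ∩ B| = 15, |A ∖ B| = 3.
|A ∩ B|/|A| = 15/18, so the statement is true.

True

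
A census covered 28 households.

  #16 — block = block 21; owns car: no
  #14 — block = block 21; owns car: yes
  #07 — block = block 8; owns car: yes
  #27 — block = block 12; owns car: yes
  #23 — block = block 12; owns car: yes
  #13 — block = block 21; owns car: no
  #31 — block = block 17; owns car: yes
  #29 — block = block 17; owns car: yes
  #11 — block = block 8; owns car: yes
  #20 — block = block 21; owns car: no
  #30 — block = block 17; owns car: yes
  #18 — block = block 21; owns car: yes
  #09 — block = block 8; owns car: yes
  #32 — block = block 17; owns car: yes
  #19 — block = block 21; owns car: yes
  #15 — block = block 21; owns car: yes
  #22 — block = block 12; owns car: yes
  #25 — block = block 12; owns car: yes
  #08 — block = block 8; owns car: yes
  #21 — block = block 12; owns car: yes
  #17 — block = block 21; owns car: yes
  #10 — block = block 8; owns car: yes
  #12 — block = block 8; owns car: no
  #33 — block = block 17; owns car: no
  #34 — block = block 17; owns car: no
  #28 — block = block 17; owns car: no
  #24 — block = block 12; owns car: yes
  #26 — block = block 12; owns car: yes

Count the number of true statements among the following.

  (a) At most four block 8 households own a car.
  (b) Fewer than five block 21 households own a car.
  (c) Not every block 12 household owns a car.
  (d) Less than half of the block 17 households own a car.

(a) block 8: |A| = 6, |A ∩ B| = 5; needs |A ∩ B| ≤ 4 — false.
(b) block 21: |A| = 8, |A ∩ B| = 5; needs |A ∩ B| < 5 — false.
(c) block 12: |A| = 7, |A ∩ B| = 7; needs A ⊄ B (|A ∖ B| ≥ 1) — false.
(d) block 17: |A| = 7, |A ∩ B| = 4; needs |A ∩ B| < |A ∖ B| — false.

0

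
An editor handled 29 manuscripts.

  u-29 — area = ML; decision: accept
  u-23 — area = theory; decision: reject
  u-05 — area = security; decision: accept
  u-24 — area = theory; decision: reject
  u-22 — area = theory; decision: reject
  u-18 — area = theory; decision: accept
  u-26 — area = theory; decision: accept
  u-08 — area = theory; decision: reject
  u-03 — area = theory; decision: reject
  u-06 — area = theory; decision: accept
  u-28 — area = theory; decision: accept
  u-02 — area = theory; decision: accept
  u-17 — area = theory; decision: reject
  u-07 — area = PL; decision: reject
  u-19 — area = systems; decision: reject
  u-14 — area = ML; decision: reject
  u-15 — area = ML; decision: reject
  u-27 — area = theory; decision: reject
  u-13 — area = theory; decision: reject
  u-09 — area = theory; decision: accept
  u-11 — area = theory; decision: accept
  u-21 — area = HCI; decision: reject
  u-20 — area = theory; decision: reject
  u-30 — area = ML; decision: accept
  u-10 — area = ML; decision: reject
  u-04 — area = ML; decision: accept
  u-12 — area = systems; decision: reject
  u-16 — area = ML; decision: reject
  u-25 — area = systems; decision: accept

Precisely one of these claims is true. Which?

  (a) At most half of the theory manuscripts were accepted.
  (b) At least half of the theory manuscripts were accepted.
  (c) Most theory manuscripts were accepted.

(a)

|A| = 16, |A ∩ B| = 7, |A ∖ B| = 9.
(a) requires |A ∩ B| ≤ |A ∖ B|: true.
(b) requires |A ∩ B| ≥ |A ∖ B|: false.
(c) requires |A ∩ B| > |A ∖ B|: false.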